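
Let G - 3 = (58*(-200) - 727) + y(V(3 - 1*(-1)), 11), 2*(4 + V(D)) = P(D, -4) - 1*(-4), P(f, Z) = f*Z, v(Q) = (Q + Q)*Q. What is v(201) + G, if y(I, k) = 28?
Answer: 68506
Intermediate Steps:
v(Q) = 2*Q² (v(Q) = (2*Q)*Q = 2*Q²)
P(f, Z) = Z*f
V(D) = -2 - 2*D (V(D) = -4 + (-4*D - 1*(-4))/2 = -4 + (-4*D + 4)/2 = -4 + (4 - 4*D)/2 = -4 + (2 - 2*D) = -2 - 2*D)
G = -12296 (G = 3 + ((58*(-200) - 727) + 28) = 3 + ((-11600 - 727) + 28) = 3 + (-12327 + 28) = 3 - 12299 = -12296)
v(201) + G = 2*201² - 12296 = 2*40401 - 12296 = 80802 - 12296 = 68506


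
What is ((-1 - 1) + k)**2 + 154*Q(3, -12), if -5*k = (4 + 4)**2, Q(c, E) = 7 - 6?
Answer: 9326/25 ≈ 373.04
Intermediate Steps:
Q(c, E) = 1
k = -64/5 (k = -(4 + 4)**2/5 = -1/5*8**2 = -1/5*64 = -64/5 ≈ -12.800)
((-1 - 1) + k)**2 + 154*Q(3, -12) = ((-1 - 1) - 64/5)**2 + 154*1 = (-2 - 64/5)**2 + 154 = (-74/5)**2 + 154 = 5476/25 + 154 = 9326/25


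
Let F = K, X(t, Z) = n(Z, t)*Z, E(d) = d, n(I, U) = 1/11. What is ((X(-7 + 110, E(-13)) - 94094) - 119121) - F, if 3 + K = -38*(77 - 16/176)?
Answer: -2313197/11 ≈ -2.1029e+5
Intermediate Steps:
n(I, U) = 1/11
K = -32181/11 (K = -3 - 38*(77 - 16/176) = -3 - 38*(77 - 16*1/176) = -3 - 38*(77 - 1/11) = -3 - 38*846/11 = -3 - 32148/11 = -32181/11 ≈ -2925.5)
X(t, Z) = Z/11
F = -32181/11 ≈ -2925.5
((X(-7 + 110, E(-13)) - 94094) - 119121) - F = (((1/11)*(-13) - 94094) - 119121) - 1*(-32181/11) = ((-13/11 - 94094) - 119121) + 32181/11 = (-1035047/11 - 119121) + 32181/11 = -2345378/11 + 32181/11 = -2313197/11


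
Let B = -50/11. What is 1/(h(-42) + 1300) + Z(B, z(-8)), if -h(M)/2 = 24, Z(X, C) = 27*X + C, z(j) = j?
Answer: -1800365/13772 ≈ -130.73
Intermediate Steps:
B = -50/11 (B = -50*1/11 = -50/11 ≈ -4.5455)
Z(X, C) = C + 27*X
h(M) = -48 (h(M) = -2*24 = -48)
1/(h(-42) + 1300) + Z(B, z(-8)) = 1/(-48 + 1300) + (-8 + 27*(-50/11)) = 1/1252 + (-8 - 1350/11) = 1/1252 - 1438/11 = -1800365/13772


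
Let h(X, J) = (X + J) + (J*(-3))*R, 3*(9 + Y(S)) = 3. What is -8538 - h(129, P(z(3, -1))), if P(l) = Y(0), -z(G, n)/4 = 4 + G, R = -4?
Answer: -8563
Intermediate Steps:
z(G, n) = -16 - 4*G (z(G, n) = -4*(4 + G) = -16 - 4*G)
Y(S) = -8 (Y(S) = -9 + (1/3)*3 = -9 + 1 = -8)
P(l) = -8
h(X, J) = X + 13*J (h(X, J) = (X + J) + (J*(-3))*(-4) = (J + X) - 3*J*(-4) = (J + X) + 12*J = X + 13*J)
-8538 - h(129, P(z(3, -1))) = -8538 - (129 + 13*(-8)) = -8538 - (129 - 104) = -8538 - 1*25 = -8538 - 25 = -8563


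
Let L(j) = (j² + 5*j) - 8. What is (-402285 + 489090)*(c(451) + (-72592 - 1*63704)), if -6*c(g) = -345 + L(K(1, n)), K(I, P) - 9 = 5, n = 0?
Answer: -23659831215/2 ≈ -1.1830e+10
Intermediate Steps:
K(I, P) = 14 (K(I, P) = 9 + 5 = 14)
L(j) = -8 + j² + 5*j
c(g) = 29/2 (c(g) = -(-345 + (-8 + 14² + 5*14))/6 = -(-345 + (-8 + 196 + 70))/6 = -(-345 + 258)/6 = -⅙*(-87) = 29/2)
(-402285 + 489090)*(c(451) + (-72592 - 1*63704)) = (-402285 + 489090)*(29/2 + (-72592 - 1*63704)) = 86805*(29/2 + (-72592 - 63704)) = 86805*(29/2 - 136296) = 86805*(-272563/2) = -23659831215/2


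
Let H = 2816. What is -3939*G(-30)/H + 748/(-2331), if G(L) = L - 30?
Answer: 137200543/1641024 ≈ 83.607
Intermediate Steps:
G(L) = -30 + L
-3939*G(-30)/H + 748/(-2331) = -3939/(2816/(-30 - 30)) + 748/(-2331) = -3939/(2816/(-60)) + 748*(-1/2331) = -3939/(2816*(-1/60)) - 748/2331 = -3939/(-704/15) - 748/2331 = -3939*(-15/704) - 748/2331 = 59085/704 - 748/2331 = 137200543/1641024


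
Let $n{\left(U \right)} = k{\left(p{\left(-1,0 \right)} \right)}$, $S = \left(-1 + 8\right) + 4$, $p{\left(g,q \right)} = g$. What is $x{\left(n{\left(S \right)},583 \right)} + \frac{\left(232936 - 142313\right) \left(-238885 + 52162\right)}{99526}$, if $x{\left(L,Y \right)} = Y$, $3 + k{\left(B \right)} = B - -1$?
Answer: $- \frac{16863374771}{99526} \approx -1.6944 \cdot 10^{5}$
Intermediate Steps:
$k{\left(B \right)} = -2 + B$ ($k{\left(B \right)} = -3 + \left(B - -1\right) = -3 + \left(B + 1\right) = -3 + \left(1 + B\right) = -2 + B$)
$S = 11$ ($S = 7 + 4 = 11$)
$n{\left(U \right)} = -3$ ($n{\left(U \right)} = -2 - 1 = -3$)
$x{\left(n{\left(S \right)},583 \right)} + \frac{\left(232936 - 142313\right) \left(-238885 + 52162\right)}{99526} = 583 + \frac{\left(232936 - 142313\right) \left(-238885 + 52162\right)}{99526} = 583 + 90623 \left(-186723\right) \frac{1}{99526} = 583 - \frac{16921398429}{99526} = - \frac{16863374771}{99526}$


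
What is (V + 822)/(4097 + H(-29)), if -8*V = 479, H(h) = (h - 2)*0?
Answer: 6097/32776 ≈ 0.18602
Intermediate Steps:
H(h) = 0 (H(h) = (-2 + h)*0 = 0)
V = -479/8 (V = -⅛*479 = -479/8 ≈ -59.875)
(V + 822)/(4097 + H(-29)) = (-479/8 + 822)/(4097 + 0) = (6097/8)/4097 = (6097/8)*(1/4097) = 6097/32776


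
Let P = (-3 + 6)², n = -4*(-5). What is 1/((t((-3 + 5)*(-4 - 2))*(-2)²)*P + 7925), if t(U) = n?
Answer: 1/8645 ≈ 0.00011567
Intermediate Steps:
n = 20
t(U) = 20
P = 9 (P = 3² = 9)
1/((t((-3 + 5)*(-4 - 2))*(-2)²)*P + 7925) = 1/((20*(-2)²)*9 + 7925) = 1/((20*4)*9 + 7925) = 1/(80*9 + 7925) = 1/(720 + 7925) = 1/8645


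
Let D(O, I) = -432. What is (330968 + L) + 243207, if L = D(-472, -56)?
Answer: 573743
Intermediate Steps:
L = -432
(330968 + L) + 243207 = (330968 - 432) + 243207 = 330536 + 243207 = 573743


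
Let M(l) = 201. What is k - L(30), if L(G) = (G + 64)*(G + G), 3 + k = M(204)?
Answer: -5442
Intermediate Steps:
k = 198 (k = -3 + 201 = 198)
L(G) = 2*G*(64 + G) (L(G) = (64 + G)*(2*G) = 2*G*(64 + G))
k - L(30) = 198 - 2*30*(64 + 30) = 198 - 2*30*94 = 198 - 1*5640 = 198 - 5640 = -5442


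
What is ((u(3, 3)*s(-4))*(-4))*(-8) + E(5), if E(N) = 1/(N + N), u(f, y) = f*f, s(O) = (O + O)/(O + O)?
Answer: 2881/10 ≈ 288.10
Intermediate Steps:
s(O) = 1 (s(O) = (2*O)/((2*O)) = (2*O)*(1/(2*O)) = 1)
u(f, y) = f²
E(N) = 1/(2*N)
((u(3, 3)*s(-4))*(-4))*(-8) + E(5) = ((3²*1)*(-4))*(-8) + (½)/5 = ((9*1)*(-4))*(-8) + (½)*(⅕) = (9*(-4))*(-8) + ⅒ = -36*(-8) + ⅒ = 288 + ⅒ = 2881/10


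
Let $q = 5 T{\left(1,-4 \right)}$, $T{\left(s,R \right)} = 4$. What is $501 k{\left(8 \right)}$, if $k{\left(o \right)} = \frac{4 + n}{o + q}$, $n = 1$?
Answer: $\frac{2505}{28} \approx 89.464$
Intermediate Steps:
$q = 20$ ($q = 5 \cdot 4 = 20$)
$k{\left(o \right)} = \frac{5}{20 + o}$ ($k{\left(o \right)} = \frac{4 + 1}{o + 20} = \frac{5}{20 + o}$)
$501 k{\left(8 \right)} = 501 \frac{5}{20 + 8} = 501 \cdot \frac{5}{28} = \frac{2505}{28}$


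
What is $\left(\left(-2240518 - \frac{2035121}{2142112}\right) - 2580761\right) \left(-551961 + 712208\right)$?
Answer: $- \frac{1654986409063223143}{2142112} \approx -7.726 \cdot 10^{11}$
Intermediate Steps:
$\left(\left(-2240518 - \frac{2035121}{2142112}\right) - 2580761\right) \left(-551961 + 712208\right) = \left(\left(-2240518 - 2035121 \cdot \frac{1}{2142112}\right) - 2580761\right) 160247 = \left(\left(-2240518 - \frac{2035121}{2142112}\right) - 2580761\right) 160247 = \left(- \frac{4799442529137}{2142112} - 2580761\right) 160247 = \left(- \frac{10327721636369}{2142112}\right) 160247 = - \frac{1654986409063223143}{2142112}$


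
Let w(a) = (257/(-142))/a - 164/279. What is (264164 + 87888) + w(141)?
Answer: 655535899955/1862046 ≈ 3.5205e+5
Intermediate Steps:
w(a) = -164/279 - 257/(142*a) (w(a) = (257*(-1/142))/a - 164*1/279 = -257/(142*a) - 164/279 = -164/279 - 257/(142*a))
(264164 + 87888) + w(141) = (264164 + 87888) + (1/39618)*(-71703 - 23288*141)/141 = 352052 + (1/39618)*(1/141)*(-71703 - 3283608) = 352052 + (1/39618)*(1/141)*(-3355311) = 352052 - 1118437/1862046 = 655535899955/1862046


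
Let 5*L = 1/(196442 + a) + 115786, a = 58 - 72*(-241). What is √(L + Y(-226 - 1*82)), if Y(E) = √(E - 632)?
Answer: √(6619004805007995 + 571658473800*I*√235)/534630 ≈ 152.18 + 0.10074*I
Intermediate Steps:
a = 17410 (a = 58 + 17352 = 17410)
Y(E) = √(-632 + E)
L = 24761067673/1069260 (L = (1/(196442 + 17410) + 115786)/5 = (1/213852 + 115786)/5 = (⅕)*(24761067673/213852) = 24761067673/1069260 ≈ 23157.)
√(L + Y(-226 - 1*82)) = √(24761067673/1069260 + √(-632 + (-226 - 1*82))) = √(24761067673/1069260 + √(-632 + (-226 - 82))) = √(24761067673/1069260 + √(-632 - 308)) = √(24761067673/1069260 + √(-940)) = √(24761067673/1069260 + 2*I*√235)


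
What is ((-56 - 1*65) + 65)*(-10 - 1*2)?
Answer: 672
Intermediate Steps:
((-56 - 1*65) + 65)*(-10 - 1*2) = ((-56 - 65) + 65)*(-10 - 2) = (-121 + 65)*(-12) = -56*(-12) = 672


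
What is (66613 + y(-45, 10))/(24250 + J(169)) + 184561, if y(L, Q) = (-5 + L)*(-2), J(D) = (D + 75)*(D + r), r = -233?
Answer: 1593566387/8634 ≈ 1.8457e+5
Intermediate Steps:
J(D) = (-233 + D)*(75 + D) (J(D) = (D + 75)*(D - 233) = (75 + D)*(-233 + D) = (-233 + D)*(75 + D))
y(L, Q) = 10 - 2*L
(66613 + y(-45, 10))/(24250 + J(169)) + 184561 = (66613 + (10 - 2*(-45)))/(24250 + (-17475 + 169**2 - 158*169)) + 184561 = (66613 + (10 + 90))/(24250 + (-17475 + 28561 - 26702)) + 184561 = (66613 + 100)/(24250 - 15616) + 184561 = 66713/8634 + 184561 = 1593566387/8634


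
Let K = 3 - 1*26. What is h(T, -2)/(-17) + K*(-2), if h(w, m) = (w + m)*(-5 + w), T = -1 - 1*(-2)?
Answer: 778/17 ≈ 45.765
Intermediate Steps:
T = 1 (T = -1 + 2 = 1)
K = -23 (K = 3 - 26 = -23)
h(w, m) = (-5 + w)*(m + w) (h(w, m) = (m + w)*(-5 + w) = (-5 + w)*(m + w))
h(T, -2)/(-17) + K*(-2) = (1² - 5*(-2) - 5*1 - 2*1)/(-17) - 23*(-2) = (1 + 10 - 5 - 2)*(-1/17) + 46 = 4*(-1/17) + 46 = -4/17 + 46 = 778/17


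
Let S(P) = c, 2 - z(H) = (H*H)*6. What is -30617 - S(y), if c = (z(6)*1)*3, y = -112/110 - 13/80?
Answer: -29975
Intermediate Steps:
z(H) = 2 - 6*H² (z(H) = 2 - H*H*6 = 2 - H²*6 = 2 - 6*H²)
y = -1039/880 (y = -112*1/110 - 13*1/80 = -56/55 - 13/80 = -1039/880 ≈ -1.1807)
c = -642 (c = ((2 - 6*6²)*1)*3 = ((2 - 6*36)*1)*3 = ((2 - 216)*1)*3 = -214*1*3 = -214*3 = -642)
S(P) = -642
-30617 - S(y) = -30617 - 1*(-642) = -30617 + 642 = -29975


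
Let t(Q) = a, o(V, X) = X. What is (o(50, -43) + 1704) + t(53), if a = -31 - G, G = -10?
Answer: 1640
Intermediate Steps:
a = -21 (a = -31 - 1*(-10) = -31 + 10 = -21)
t(Q) = -21
(o(50, -43) + 1704) + t(53) = (-43 + 1704) - 21 = 1661 - 21 = 1640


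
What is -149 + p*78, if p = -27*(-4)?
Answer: 8275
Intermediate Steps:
p = 108
-149 + p*78 = -149 + 108*78 = -149 + 8424 = 8275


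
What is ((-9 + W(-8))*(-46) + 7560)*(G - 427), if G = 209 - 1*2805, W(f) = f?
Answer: -25217866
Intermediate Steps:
G = -2596 (G = 209 - 2805 = -2596)
((-9 + W(-8))*(-46) + 7560)*(G - 427) = ((-9 - 8)*(-46) + 7560)*(-2596 - 427) = (-17*(-46) + 7560)*(-3023) = (782 + 7560)*(-3023) = 8342*(-3023) = -25217866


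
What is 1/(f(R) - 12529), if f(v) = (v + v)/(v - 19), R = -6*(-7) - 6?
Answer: -17/212921 ≈ -7.9842e-5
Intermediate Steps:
R = 36 (R = 42 - 6 = 36)
f(v) = 2*v/(-19 + v) (f(v) = (2*v)/(-19 + v) = 2*v/(-19 + v))
1/(f(R) - 12529) = 1/(2*36/(-19 + 36) - 12529) = 1/(2*36/17 - 12529) = 1/(2*36*(1/17) - 12529) = 1/(72/17 - 12529) = 1/(-212921/17) = -17/212921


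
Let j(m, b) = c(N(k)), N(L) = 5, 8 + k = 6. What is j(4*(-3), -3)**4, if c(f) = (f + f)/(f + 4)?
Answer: 10000/6561 ≈ 1.5242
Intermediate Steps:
k = -2 (k = -8 + 6 = -2)
c(f) = 2*f/(4 + f) (c(f) = (2*f)/(4 + f) = 2*f/(4 + f))
j(m, b) = 10/9 (j(m, b) = 2*5/(4 + 5) = 2*5/9 = 2*5*(1/9) = 10/9)
j(4*(-3), -3)**4 = (10/9)**4 = 10000/6561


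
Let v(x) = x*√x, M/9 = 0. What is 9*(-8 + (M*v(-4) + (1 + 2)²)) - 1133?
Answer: -1124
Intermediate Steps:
M = 0 (M = 9*0 = 0)
v(x) = x^(3/2)
9*(-8 + (M*v(-4) + (1 + 2)²)) - 1133 = 9*(-8 + (0*(-4)^(3/2) + (1 + 2)²)) - 1133 = 9*(-8 + (0*(-8*I) + 3²)) - 1133 = 9*(-8 + (0 + 9)) - 1133 = 9*(-8 + 9) - 1133 = 9*1 - 1133 = 9 - 1133 = -1124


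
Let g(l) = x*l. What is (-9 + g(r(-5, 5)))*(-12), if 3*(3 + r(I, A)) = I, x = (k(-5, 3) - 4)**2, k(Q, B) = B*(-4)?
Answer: 14444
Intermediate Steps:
k(Q, B) = -4*B
x = 256 (x = (-4*3 - 4)**2 = (-12 - 4)**2 = (-16)**2 = 256)
r(I, A) = -3 + I/3
g(l) = 256*l
(-9 + g(r(-5, 5)))*(-12) = (-9 + 256*(-3 + (1/3)*(-5)))*(-12) = (-9 + 256*(-3 - 5/3))*(-12) = (-9 + 256*(-14/3))*(-12) = (-9 - 3584/3)*(-12) = -3611/3*(-12) = 14444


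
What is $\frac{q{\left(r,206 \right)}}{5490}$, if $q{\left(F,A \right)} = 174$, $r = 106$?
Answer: $\frac{29}{915} \approx 0.031694$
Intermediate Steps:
$\frac{q{\left(r,206 \right)}}{5490} = \frac{174}{5490} = 174 \cdot \frac{1}{5490} = \frac{29}{915}$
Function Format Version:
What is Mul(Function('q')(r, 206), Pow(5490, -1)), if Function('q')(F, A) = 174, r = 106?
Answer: Rational(29, 915) ≈ 0.031694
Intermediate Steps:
Mul(Function('q')(r, 206), Pow(5490, -1)) = Mul(174, Pow(5490, -1)) = Mul(174, Rational(1, 5490)) = Rational(29, 915)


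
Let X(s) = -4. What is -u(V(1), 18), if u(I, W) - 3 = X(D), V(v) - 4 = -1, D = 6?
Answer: 1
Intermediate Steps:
V(v) = 3 (V(v) = 4 - 1 = 3)
u(I, W) = -1 (u(I, W) = 3 - 4 = -1)
-u(V(1), 18) = -1*(-1) = 1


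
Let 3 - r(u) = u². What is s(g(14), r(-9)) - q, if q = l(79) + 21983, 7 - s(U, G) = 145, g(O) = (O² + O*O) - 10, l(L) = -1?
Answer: -22120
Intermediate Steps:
r(u) = 3 - u²
g(O) = -10 + 2*O² (g(O) = (O² + O²) - 10 = 2*O² - 10 = -10 + 2*O²)
s(U, G) = -138 (s(U, G) = 7 - 1*145 = 7 - 145 = -138)
q = 21982 (q = -1 + 21983 = 21982)
s(g(14), r(-9)) - q = -138 - 1*21982 = -138 - 21982 = -22120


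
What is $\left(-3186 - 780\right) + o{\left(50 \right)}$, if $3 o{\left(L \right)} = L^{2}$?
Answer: $- \frac{9398}{3} \approx -3132.7$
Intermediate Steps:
$o{\left(L \right)} = \frac{L^{2}}{3}$
$\left(-3186 - 780\right) + o{\left(50 \right)} = \left(-3186 - 780\right) + \frac{50^{2}}{3} = -3966 + \frac{1}{3} \cdot 2500 = -3966 + \frac{2500}{3} = - \frac{9398}{3}$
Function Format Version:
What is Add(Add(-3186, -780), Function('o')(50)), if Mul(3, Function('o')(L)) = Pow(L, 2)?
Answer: Rational(-9398, 3) ≈ -3132.7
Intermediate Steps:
Function('o')(L) = Mul(Rational(1, 3), Pow(L, 2))
Add(Add(-3186, -780), Function('o')(50)) = Add(Add(-3186, -780), Mul(Rational(1, 3), Pow(50, 2))) = Add(-3966, Mul(Rational(1, 3), 2500)) = Add(-3966, Rational(2500, 3)) = Rational(-9398, 3)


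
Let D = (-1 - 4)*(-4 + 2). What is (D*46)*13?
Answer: 5980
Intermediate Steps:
D = 10 (D = -5*(-2) = 10)
(D*46)*13 = (10*46)*13 = 460*13 = 5980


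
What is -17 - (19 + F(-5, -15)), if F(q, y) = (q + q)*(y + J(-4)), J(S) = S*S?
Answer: -26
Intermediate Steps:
J(S) = S**2
F(q, y) = 2*q*(16 + y) (F(q, y) = (q + q)*(y + (-4)**2) = (2*q)*(y + 16) = (2*q)*(16 + y) = 2*q*(16 + y))
-17 - (19 + F(-5, -15)) = -17 - (19 + 2*(-5)*(16 - 15)) = -17 - (19 + 2*(-5)*1) = -17 - (19 - 10) = -17 - 1*9 = -17 - 9 = -26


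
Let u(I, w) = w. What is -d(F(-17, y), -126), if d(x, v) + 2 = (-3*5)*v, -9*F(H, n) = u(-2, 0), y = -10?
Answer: -1888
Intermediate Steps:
F(H, n) = 0 (F(H, n) = -1/9*0 = 0)
d(x, v) = -2 - 15*v (d(x, v) = -2 + (-3*5)*v = -2 - 15*v)
-d(F(-17, y), -126) = -(-2 - 15*(-126)) = -(-2 + 1890) = -1*1888 = -1888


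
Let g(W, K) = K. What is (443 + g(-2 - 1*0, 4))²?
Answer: 199809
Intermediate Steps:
(443 + g(-2 - 1*0, 4))² = (443 + 4)² = 447² = 199809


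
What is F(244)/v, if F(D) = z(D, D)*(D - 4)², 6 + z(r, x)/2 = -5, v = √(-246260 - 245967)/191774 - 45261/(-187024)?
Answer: -98624794859699763937075200/18839396560300449737 + 2125052100827829043200*I*√492227/18839396560300449737 ≈ -5.235e+6 + 79138.0*I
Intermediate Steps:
v = 45261/187024 + I*√492227/191774 (v = √(-492227)*(1/191774) - 45261*(-1/187024) = (I*√492227)*(1/191774) + 45261/187024 = I*√492227/191774 + 45261/187024 = 45261/187024 + I*√492227/191774 ≈ 0.24201 + 0.0036584*I)
z(r, x) = -22 (z(r, x) = -12 + 2*(-5) = -12 - 10 = -22)
F(D) = -22*(-4 + D)² (F(D) = -22*(D - 4)² = -22*(-4 + D)²)
F(244)/v = (-22*(-4 + 244)²)/(45261/187024 + I*√492227/191774) = (-22*240²)/(45261/187024 + I*√492227/191774) = (-22*57600)/(45261/187024 + I*√492227/191774) = -1267200/(45261/187024 + I*√492227/191774)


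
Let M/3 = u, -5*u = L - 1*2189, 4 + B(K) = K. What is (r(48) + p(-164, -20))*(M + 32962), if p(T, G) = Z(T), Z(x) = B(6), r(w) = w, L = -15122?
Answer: 2167430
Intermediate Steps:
B(K) = -4 + K
Z(x) = 2 (Z(x) = -4 + 6 = 2)
p(T, G) = 2
u = 17311/5 (u = -(-15122 - 1*2189)/5 = -(-15122 - 2189)/5 = -⅕*(-17311) = 17311/5 ≈ 3462.2)
M = 51933/5 (M = 3*(17311/5) = 51933/5 ≈ 10387.)
(r(48) + p(-164, -20))*(M + 32962) = (48 + 2)*(51933/5 + 32962) = 50*(216743/5) = 2167430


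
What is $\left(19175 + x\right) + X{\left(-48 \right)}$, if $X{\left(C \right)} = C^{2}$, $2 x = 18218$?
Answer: $30588$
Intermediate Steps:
$x = 9109$ ($x = \frac{1}{2} \cdot 18218 = 9109$)
$\left(19175 + x\right) + X{\left(-48 \right)} = \left(19175 + 9109\right) + \left(-48\right)^{2} = 28284 + 2304 = 30588$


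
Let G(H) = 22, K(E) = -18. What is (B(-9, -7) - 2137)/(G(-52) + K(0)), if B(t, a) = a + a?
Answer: -2151/4 ≈ -537.75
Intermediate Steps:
B(t, a) = 2*a
(B(-9, -7) - 2137)/(G(-52) + K(0)) = (2*(-7) - 2137)/(22 - 18) = (-14 - 2137)/4 = -2151*1/4 = -2151/4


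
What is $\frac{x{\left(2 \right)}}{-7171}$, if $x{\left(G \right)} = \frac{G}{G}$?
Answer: $- \frac{1}{7171} \approx -0.00013945$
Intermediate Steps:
$x{\left(G \right)} = 1$
$\frac{x{\left(2 \right)}}{-7171} = 1 \frac{1}{-7171} = 1 \left(- \frac{1}{7171}\right) = - \frac{1}{7171}$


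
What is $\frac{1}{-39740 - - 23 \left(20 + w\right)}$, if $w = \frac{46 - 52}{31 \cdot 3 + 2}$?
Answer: $- \frac{95}{3731738} \approx -2.5457 \cdot 10^{-5}$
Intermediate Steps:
$w = - \frac{6}{95}$ ($w = - \frac{6}{93 + 2} = - \frac{6}{95} \approx -0.063158$)
$\frac{1}{-39740 - - 23 \left(20 + w\right)} = \frac{1}{-39740 - - 23 \left(20 - \frac{6}{95}\right)} = \frac{1}{-39740 - \left(-23\right) \frac{1894}{95}} = \frac{1}{-39740 - - \frac{43562}{95}} = \frac{1}{-39740 + \frac{43562}{95}} = \frac{1}{- \frac{3731738}{95}} = - \frac{95}{3731738}$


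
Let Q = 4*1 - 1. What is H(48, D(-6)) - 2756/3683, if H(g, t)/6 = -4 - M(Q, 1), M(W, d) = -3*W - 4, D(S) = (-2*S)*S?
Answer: 196126/3683 ≈ 53.252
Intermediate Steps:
Q = 3 (Q = 4 - 1 = 3)
D(S) = -2*S²
M(W, d) = -4 - 3*W
H(g, t) = 54 (H(g, t) = 6*(-4 - (-4 - 3*3)) = 6*(-4 - (-4 - 9)) = 6*(-4 - 1*(-13)) = 6*(-4 + 13) = 6*9 = 54)
H(48, D(-6)) - 2756/3683 = 54 - 2756/3683 = 196126/3683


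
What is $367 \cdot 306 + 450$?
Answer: $112752$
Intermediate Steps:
$367 \cdot 306 + 450 = 112302 + 450 = 112752$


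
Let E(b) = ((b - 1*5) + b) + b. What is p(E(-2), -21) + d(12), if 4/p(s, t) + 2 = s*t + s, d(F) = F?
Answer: 1310/109 ≈ 12.018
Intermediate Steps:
E(b) = -5 + 3*b (E(b) = ((b - 5) + b) + b = ((-5 + b) + b) + b = (-5 + 2*b) + b = -5 + 3*b)
p(s, t) = 4/(-2 + s + s*t) (p(s, t) = 4/(-2 + (s*t + s)) = 4/(-2 + (s + s*t)) = 4/(-2 + s + s*t))
p(E(-2), -21) + d(12) = 4/(-2 + (-5 + 3*(-2)) + (-5 + 3*(-2))*(-21)) + 12 = 4/(-2 + (-5 - 6) + (-5 - 6)*(-21)) + 12 = 4/(-2 - 11 - 11*(-21)) + 12 = 4/(-2 - 11 + 231) + 12 = 4/218 + 12 = 4*(1/218) + 12 = 2/109 + 12 = 1310/109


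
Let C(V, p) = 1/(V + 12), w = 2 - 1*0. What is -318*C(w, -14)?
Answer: -159/7 ≈ -22.714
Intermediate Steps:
w = 2 (w = 2 + 0 = 2)
C(V, p) = 1/(12 + V)
-318*C(w, -14) = -318/(12 + 2) = -318/14 = -318*1/14 = -159/7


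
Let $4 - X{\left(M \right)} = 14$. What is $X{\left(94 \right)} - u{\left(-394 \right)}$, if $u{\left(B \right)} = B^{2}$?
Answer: $-155246$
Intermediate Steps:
$X{\left(M \right)} = -10$ ($X{\left(M \right)} = 4 - 14 = -10$)
$X{\left(94 \right)} - u{\left(-394 \right)} = -10 - \left(-394\right)^{2} = -10 - 155236 = -155246$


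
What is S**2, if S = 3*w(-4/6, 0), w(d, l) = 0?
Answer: 0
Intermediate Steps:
S = 0 (S = 3*0 = 0)
S**2 = 0**2 = 0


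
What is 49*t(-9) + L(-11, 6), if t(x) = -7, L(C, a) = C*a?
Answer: -409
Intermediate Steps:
49*t(-9) + L(-11, 6) = 49*(-7) - 11*6 = -343 - 66 = -409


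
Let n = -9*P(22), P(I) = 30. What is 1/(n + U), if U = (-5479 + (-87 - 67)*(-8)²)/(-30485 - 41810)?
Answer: -14459/3900863 ≈ -0.0037066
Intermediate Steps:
n = -270 (n = -9*30 = -270)
U = 3067/14459 (U = (-5479 - 154*64)/(-72295) = (-5479 - 9856)*(-1/72295) = -15335*(-1/72295) = 3067/14459 ≈ 0.21212)
1/(n + U) = 1/(-270 + 3067/14459) = 1/(-3900863/14459) = -14459/3900863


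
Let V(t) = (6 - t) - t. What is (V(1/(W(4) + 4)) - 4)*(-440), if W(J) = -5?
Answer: -1760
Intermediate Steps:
V(t) = 6 - 2*t
(V(1/(W(4) + 4)) - 4)*(-440) = ((6 - 2/(-5 + 4)) - 4)*(-440) = ((6 - 2/(-1)) - 4)*(-440) = ((6 - 2*(-1)) - 4)*(-440) = ((6 + 2) - 4)*(-440) = (8 - 4)*(-440) = 4*(-440) = -1760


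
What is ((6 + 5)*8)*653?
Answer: 57464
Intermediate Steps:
((6 + 5)*8)*653 = (11*8)*653 = 88*653 = 57464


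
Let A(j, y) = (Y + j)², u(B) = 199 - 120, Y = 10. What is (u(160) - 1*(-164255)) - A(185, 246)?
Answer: 126309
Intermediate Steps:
u(B) = 79
A(j, y) = (10 + j)²
(u(160) - 1*(-164255)) - A(185, 246) = (79 - 1*(-164255)) - (10 + 185)² = (79 + 164255) - 1*195² = 164334 - 1*38025 = 164334 - 38025 = 126309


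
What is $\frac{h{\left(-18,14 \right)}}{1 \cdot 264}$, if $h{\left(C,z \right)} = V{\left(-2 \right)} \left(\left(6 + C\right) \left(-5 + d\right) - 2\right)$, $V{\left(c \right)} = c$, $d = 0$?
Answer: $- \frac{29}{66} \approx -0.43939$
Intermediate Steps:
$h{\left(C,z \right)} = 64 + 10 C$ ($h{\left(C,z \right)} = - 2 \left(\left(6 + C\right) \left(-5 + 0\right) - 2\right) = - 2 \left(\left(6 + C\right) \left(-5\right) - 2\right) = - 2 \left(\left(-30 - 5 C\right) - 2\right) = - 2 \left(-32 - 5 C\right) = 64 + 10 C$)
$\frac{h{\left(-18,14 \right)}}{1 \cdot 264} = \frac{64 + 10 \left(-18\right)}{1 \cdot 264} = \frac{64 - 180}{264} = \left(-116\right) \frac{1}{264} = - \frac{29}{66}$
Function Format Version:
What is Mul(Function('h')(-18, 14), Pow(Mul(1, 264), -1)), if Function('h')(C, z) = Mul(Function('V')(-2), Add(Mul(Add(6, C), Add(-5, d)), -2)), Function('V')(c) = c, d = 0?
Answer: Rational(-29, 66) ≈ -0.43939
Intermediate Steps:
Function('h')(C, z) = Add(64, Mul(10, C)) (Function('h')(C, z) = Mul(-2, Add(Mul(Add(6, C), Add(-5, 0)), -2)) = Mul(-2, Add(Mul(Add(6, C), -5), -2)) = Mul(-2, Add(Add(-30, Mul(-5, C)), -2)) = Mul(-2, Add(-32, Mul(-5, C))) = Add(64, Mul(10, C)))
Mul(Function('h')(-18, 14), Pow(Mul(1, 264), -1)) = Mul(Add(64, Mul(10, -18)), Pow(Mul(1, 264), -1)) = Mul(Add(64, -180), Pow(264, -1)) = Mul(-116, Rational(1, 264)) = Rational(-29, 66)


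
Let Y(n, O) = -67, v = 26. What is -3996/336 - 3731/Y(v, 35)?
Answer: 82157/1876 ≈ 43.794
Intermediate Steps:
-3996/336 - 3731/Y(v, 35) = -3996/336 - 3731/(-67) = -3996*1/336 - 3731*(-1/67) = -333/28 + 3731/67 = 82157/1876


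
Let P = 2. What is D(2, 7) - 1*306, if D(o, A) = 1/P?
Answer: -611/2 ≈ -305.50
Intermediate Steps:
D(o, A) = ½ (D(o, A) = 1/2 = ½)
D(2, 7) - 1*306 = ½ - 1*306 = ½ - 306 = -611/2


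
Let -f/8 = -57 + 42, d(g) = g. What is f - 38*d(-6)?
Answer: 348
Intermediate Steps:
f = 120 (f = -8*(-57 + 42) = -8*(-15) = 120)
f - 38*d(-6) = 120 - 38*(-6) = 120 + 228 = 348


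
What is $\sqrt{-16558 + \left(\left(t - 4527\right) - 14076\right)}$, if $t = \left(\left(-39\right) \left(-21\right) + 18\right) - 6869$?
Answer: $3 i \sqrt{4577} \approx 202.96 i$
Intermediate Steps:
$t = -6032$ ($t = \left(819 + 18\right) - 6869 = 837 - 6869 = -6032$)
$\sqrt{-16558 + \left(\left(t - 4527\right) - 14076\right)} = \sqrt{-16558 - 24635} = \sqrt{-41193} = 3 i \sqrt{4577}$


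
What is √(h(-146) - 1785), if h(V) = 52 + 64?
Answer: I*√1669 ≈ 40.853*I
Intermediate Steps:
h(V) = 116
√(h(-146) - 1785) = √(116 - 1785) = √(-1669) = I*√1669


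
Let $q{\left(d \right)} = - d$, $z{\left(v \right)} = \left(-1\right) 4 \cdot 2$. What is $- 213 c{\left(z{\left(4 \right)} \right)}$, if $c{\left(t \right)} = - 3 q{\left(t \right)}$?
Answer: $5112$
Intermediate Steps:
$z{\left(v \right)} = -8$ ($z{\left(v \right)} = \left(-4\right) 2 = -8$)
$c{\left(t \right)} = 3 t$ ($c{\left(t \right)} = - 3 \left(- t\right) = 3 t$)
$- 213 c{\left(z{\left(4 \right)} \right)} = - 213 \cdot 3 \left(-8\right) = \left(-213\right) \left(-24\right) = 5112$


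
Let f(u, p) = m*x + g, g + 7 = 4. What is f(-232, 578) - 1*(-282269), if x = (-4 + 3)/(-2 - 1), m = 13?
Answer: 846811/3 ≈ 2.8227e+5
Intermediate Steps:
g = -3 (g = -7 + 4 = -3)
x = 1/3 (x = -1/(-3) = -1*(-1/3) = 1/3 ≈ 0.33333)
f(u, p) = 4/3 (f(u, p) = 13*(1/3) - 3 = 13/3 - 3 = 4/3)
f(-232, 578) - 1*(-282269) = 4/3 - 1*(-282269) = 4/3 + 282269 = 846811/3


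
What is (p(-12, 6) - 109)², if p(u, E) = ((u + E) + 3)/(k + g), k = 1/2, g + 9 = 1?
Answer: 294849/25 ≈ 11794.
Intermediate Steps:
g = -8 (g = -9 + 1 = -8)
k = ½ ≈ 0.50000
p(u, E) = -⅖ - 2*E/15 - 2*u/15 (p(u, E) = ((u + E) + 3)/(½ - 8) = ((E + u) + 3)/(-15/2) = (3 + E + u)*(-2/15) = -⅖ - 2*E/15 - 2*u/15)
(p(-12, 6) - 109)² = ((-⅖ - 2/15*6 - 2/15*(-12)) - 109)² = ((-⅖ - ⅘ + 8/5) - 109)² = (⅖ - 109)² = (-543/5)² = 294849/25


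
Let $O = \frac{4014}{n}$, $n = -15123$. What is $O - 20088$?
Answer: $- \frac{101264946}{5041} \approx -20088.0$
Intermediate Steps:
$O = - \frac{1338}{5041}$ ($O = \frac{4014}{-15123} = 4014 \left(- \frac{1}{15123}\right) = - \frac{1338}{5041} \approx -0.26542$)
$O - 20088 = - \frac{1338}{5041} - 20088 = - \frac{101264946}{5041}$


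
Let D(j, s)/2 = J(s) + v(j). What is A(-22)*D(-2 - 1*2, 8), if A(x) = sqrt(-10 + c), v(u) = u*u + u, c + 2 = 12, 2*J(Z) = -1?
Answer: 0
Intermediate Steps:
J(Z) = -1/2 (J(Z) = (1/2)*(-1) = -1/2)
c = 10 (c = -2 + 12 = 10)
v(u) = u + u**2 (v(u) = u**2 + u = u + u**2)
A(x) = 0 (A(x) = sqrt(-10 + 10) = sqrt(0) = 0)
D(j, s) = -1 + 2*j*(1 + j) (D(j, s) = 2*(-1/2 + j*(1 + j)) = -1 + 2*j*(1 + j))
A(-22)*D(-2 - 1*2, 8) = 0*(-1 + 2*(-2 - 1*2)*(1 + (-2 - 1*2))) = 0*(-1 + 2*(-2 - 2)*(1 + (-2 - 2))) = 0*(-1 + 2*(-4)*(1 - 4)) = 0*(-1 + 2*(-4)*(-3)) = 0*(-1 + 24) = 0*23 = 0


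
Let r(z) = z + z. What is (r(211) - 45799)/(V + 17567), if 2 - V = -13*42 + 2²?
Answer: -45377/18111 ≈ -2.5055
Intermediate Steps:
r(z) = 2*z
V = 544 (V = 2 - (-13*42 + 2²) = 2 - (-546 + 4) = 2 - 1*(-542) = 2 + 542 = 544)
(r(211) - 45799)/(V + 17567) = (2*211 - 45799)/(544 + 17567) = (422 - 45799)/18111 = -45377*1/18111 = -45377/18111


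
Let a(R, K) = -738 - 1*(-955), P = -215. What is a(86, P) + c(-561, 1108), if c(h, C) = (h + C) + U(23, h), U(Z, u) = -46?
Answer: 718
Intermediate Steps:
a(R, K) = 217 (a(R, K) = -738 + 955 = 217)
c(h, C) = -46 + C + h (c(h, C) = (h + C) - 46 = (C + h) - 46 = -46 + C + h)
a(86, P) + c(-561, 1108) = 217 + (-46 + 1108 - 561) = 217 + 501 = 718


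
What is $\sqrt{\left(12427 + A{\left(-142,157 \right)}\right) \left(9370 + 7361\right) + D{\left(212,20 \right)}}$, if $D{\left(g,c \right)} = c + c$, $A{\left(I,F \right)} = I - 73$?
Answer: $2 \sqrt{51079753} \approx 14294.0$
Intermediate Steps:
$A{\left(I,F \right)} = -73 + I$
$D{\left(g,c \right)} = 2 c$
$\sqrt{\left(12427 + A{\left(-142,157 \right)}\right) \left(9370 + 7361\right) + D{\left(212,20 \right)}} = \sqrt{\left(12427 - 215\right) \left(9370 + 7361\right) + 2 \cdot 20} = \sqrt{\left(12427 - 215\right) 16731 + 40} = \sqrt{12212 \cdot 16731 + 40} = \sqrt{204318972 + 40} = \sqrt{204319012} = 2 \sqrt{51079753}$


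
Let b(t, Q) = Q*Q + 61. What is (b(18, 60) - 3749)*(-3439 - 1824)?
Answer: 463144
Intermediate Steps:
b(t, Q) = 61 + Q² (b(t, Q) = Q² + 61 = 61 + Q²)
(b(18, 60) - 3749)*(-3439 - 1824) = ((61 + 60²) - 3749)*(-3439 - 1824) = ((61 + 3600) - 3749)*(-5263) = (3661 - 3749)*(-5263) = -88*(-5263) = 463144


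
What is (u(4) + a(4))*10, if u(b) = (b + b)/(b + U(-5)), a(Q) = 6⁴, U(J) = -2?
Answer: 13000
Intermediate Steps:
a(Q) = 1296
u(b) = 2*b/(-2 + b) (u(b) = (b + b)/(b - 2) = (2*b)/(-2 + b) = 2*b/(-2 + b))
(u(4) + a(4))*10 = (2*4/(-2 + 4) + 1296)*10 = (2*4/2 + 1296)*10 = (2*4*(½) + 1296)*10 = (4 + 1296)*10 = 1300*10 = 13000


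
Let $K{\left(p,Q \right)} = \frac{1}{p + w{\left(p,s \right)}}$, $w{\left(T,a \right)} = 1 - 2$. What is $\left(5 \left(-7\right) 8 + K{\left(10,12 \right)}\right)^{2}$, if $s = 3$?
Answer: $\frac{6345361}{81} \approx 78338.0$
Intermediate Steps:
$w{\left(T,a \right)} = -1$
$K{\left(p,Q \right)} = \frac{1}{-1 + p}$ ($K{\left(p,Q \right)} = \frac{1}{p - 1} = \frac{1}{-1 + p}$)
$\left(5 \left(-7\right) 8 + K{\left(10,12 \right)}\right)^{2} = \left(5 \left(-7\right) 8 + \frac{1}{-1 + 10}\right)^{2} = \left(\left(-35\right) 8 + \frac{1}{9}\right)^{2} = \left(-280 + \frac{1}{9}\right)^{2} = \left(- \frac{2519}{9}\right)^{2} = \frac{6345361}{81}$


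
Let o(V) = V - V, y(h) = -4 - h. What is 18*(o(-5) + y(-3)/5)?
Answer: -18/5 ≈ -3.6000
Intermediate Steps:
o(V) = 0
18*(o(-5) + y(-3)/5) = 18*(0 + (-4 - 1*(-3))/5) = 18*(0 + (-4 + 3)*(⅕)) = 18*(0 - 1*⅕) = 18*(0 - ⅕) = 18*(-⅕) = -18/5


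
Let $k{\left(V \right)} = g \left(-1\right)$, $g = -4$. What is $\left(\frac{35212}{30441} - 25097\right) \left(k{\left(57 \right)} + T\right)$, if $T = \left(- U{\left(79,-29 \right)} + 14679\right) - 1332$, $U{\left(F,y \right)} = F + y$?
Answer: $- \frac{10161200057065}{30441} \approx -3.338 \cdot 10^{8}$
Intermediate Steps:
$k{\left(V \right)} = 4$ ($k{\left(V \right)} = \left(-4\right) \left(-1\right) = 4$)
$T = 13297$ ($T = \left(- (79 - 29) + 14679\right) - 1332 = \left(\left(-1\right) 50 + 14679\right) - 1332 = \left(-50 + 14679\right) - 1332 = 14629 - 1332 = 13297$)
$\left(\frac{35212}{30441} - 25097\right) \left(k{\left(57 \right)} + T\right) = \left(\frac{35212}{30441} - 25097\right) \left(4 + 13297\right) = \left(35212 \cdot \frac{1}{30441} - 25097\right) 13301 = \left(\frac{35212}{30441} - 25097\right) 13301 = \left(- \frac{763942565}{30441}\right) 13301 = - \frac{10161200057065}{30441}$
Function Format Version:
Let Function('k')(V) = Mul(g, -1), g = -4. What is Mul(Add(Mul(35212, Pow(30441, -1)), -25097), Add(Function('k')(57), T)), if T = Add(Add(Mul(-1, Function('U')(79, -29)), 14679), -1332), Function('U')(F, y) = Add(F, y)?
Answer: Rational(-10161200057065, 30441) ≈ -3.3380e+8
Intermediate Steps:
Function('k')(V) = 4 (Function('k')(V) = Mul(-4, -1) = 4)
T = 13297 (T = Add(Add(Mul(-1, Add(79, -29)), 14679), -1332) = Add(Add(Mul(-1, 50), 14679), -1332) = Add(Add(-50, 14679), -1332) = Add(14629, -1332) = 13297)
Mul(Add(Mul(35212, Pow(30441, -1)), -25097), Add(Function('k')(57), T)) = Mul(Add(Mul(35212, Pow(30441, -1)), -25097), Add(4, 13297)) = Mul(Add(Mul(35212, Rational(1, 30441)), -25097), 13301) = Mul(Add(Rational(35212, 30441), -25097), 13301) = Mul(Rational(-763942565, 30441), 13301) = Rational(-10161200057065, 30441)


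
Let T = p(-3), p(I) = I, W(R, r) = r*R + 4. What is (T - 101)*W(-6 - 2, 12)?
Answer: 9568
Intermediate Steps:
W(R, r) = 4 + R*r (W(R, r) = R*r + 4 = 4 + R*r)
T = -3
(T - 101)*W(-6 - 2, 12) = (-3 - 101)*(4 + (-6 - 2)*12) = -104*(4 - 8*12) = -104*(4 - 96) = -104*(-92) = 9568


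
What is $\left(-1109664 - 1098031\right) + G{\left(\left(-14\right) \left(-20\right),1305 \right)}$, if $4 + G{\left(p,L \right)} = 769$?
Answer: $-2206930$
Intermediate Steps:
$G{\left(p,L \right)} = 765$ ($G{\left(p,L \right)} = -4 + 769 = 765$)
$\left(-1109664 - 1098031\right) + G{\left(\left(-14\right) \left(-20\right),1305 \right)} = \left(-1109664 - 1098031\right) + 765 = -2207695 + 765 = -2206930$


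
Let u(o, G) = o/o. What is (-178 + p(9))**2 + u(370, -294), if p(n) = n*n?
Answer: 9410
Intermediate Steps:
u(o, G) = 1
p(n) = n**2
(-178 + p(9))**2 + u(370, -294) = (-178 + 9**2)**2 + 1 = (-178 + 81)**2 + 1 = (-97)**2 + 1 = 9409 + 1 = 9410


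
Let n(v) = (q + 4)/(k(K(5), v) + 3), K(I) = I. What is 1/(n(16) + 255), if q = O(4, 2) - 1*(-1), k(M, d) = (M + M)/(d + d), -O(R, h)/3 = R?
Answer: 53/13403 ≈ 0.0039543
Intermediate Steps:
O(R, h) = -3*R
k(M, d) = M/d (k(M, d) = (2*M)/((2*d)) = (2*M)*(1/(2*d)) = M/d)
q = -11 (q = -3*4 - 1*(-1) = -12 + 1 = -11)
n(v) = -7/(3 + 5/v) (n(v) = (-11 + 4)/(5/v + 3) = -7/(3 + 5/v))
1/(n(16) + 255) = 1/(-7*16/(5 + 3*16) + 255) = 1/(-7*16/(5 + 48) + 255) = 1/(-7*16/53 + 255) = 1/(-7*16*1/53 + 255) = 1/(-112/53 + 255) = 1/(13403/53) = 53/13403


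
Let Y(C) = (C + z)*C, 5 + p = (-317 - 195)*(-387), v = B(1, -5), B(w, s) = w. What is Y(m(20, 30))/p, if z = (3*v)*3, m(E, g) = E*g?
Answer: 365400/198139 ≈ 1.8442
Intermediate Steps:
v = 1
p = 198139 (p = -5 + (-317 - 195)*(-387) = -5 - 512*(-387) = -5 + 198144 = 198139)
z = 9 (z = (3*1)*3 = 3*3 = 9)
Y(C) = C*(9 + C) (Y(C) = (C + 9)*C = (9 + C)*C = C*(9 + C))
Y(m(20, 30))/p = ((20*30)*(9 + 20*30))/198139 = (600*(9 + 600))*(1/198139) = (600*609)*(1/198139) = 365400*(1/198139) = 365400/198139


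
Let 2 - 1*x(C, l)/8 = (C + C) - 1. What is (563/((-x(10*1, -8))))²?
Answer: 316969/18496 ≈ 17.137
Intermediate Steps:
x(C, l) = 24 - 16*C (x(C, l) = 16 - 8*((C + C) - 1) = 16 - 8*(2*C - 1) = 16 - 8*(-1 + 2*C) = 16 + (8 - 16*C) = 24 - 16*C)
(563/((-x(10*1, -8))))² = (563/((-(24 - 160))))² = (563/((-1*(-136))))² = (563/136)² = 316969/18496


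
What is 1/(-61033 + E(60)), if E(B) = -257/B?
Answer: -60/3662237 ≈ -1.6383e-5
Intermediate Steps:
1/(-61033 + E(60)) = 1/(-61033 - 257/60) = 1/(-3662237/60) = -60/3662237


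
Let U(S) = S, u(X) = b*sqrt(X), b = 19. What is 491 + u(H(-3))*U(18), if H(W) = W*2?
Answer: 491 + 342*I*sqrt(6) ≈ 491.0 + 837.73*I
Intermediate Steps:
H(W) = 2*W
u(X) = 19*sqrt(X)
491 + u(H(-3))*U(18) = 491 + (19*sqrt(2*(-3)))*18 = 491 + (19*sqrt(-6))*18 = 491 + (19*(I*sqrt(6)))*18 = 491 + (19*I*sqrt(6))*18 = 491 + 342*I*sqrt(6)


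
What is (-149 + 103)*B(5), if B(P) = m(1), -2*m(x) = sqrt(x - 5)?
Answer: 46*I ≈ 46.0*I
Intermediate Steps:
m(x) = -sqrt(-5 + x)/2 (m(x) = -sqrt(x - 5)/2 = -sqrt(-5 + x)/2)
B(P) = -I (B(P) = -sqrt(-5 + 1)/2 = -I)
(-149 + 103)*B(5) = (-149 + 103)*(-I) = -(-46)*I = 46*I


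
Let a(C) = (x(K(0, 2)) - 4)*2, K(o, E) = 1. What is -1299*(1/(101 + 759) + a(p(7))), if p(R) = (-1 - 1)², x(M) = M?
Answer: 6701541/860 ≈ 7792.5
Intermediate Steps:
p(R) = 4 (p(R) = (-2)² = 4)
a(C) = -6 (a(C) = (1 - 4)*2 = -3*2 = -6)
-1299*(1/(101 + 759) + a(p(7))) = -1299*(1/(101 + 759) - 6) = -1299*(1/860 - 6) = -1299*(-5159/860) = 6701541/860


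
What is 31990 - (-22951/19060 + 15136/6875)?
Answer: 76213798563/2382500 ≈ 31989.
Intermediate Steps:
31990 - (-22951/19060 + 15136/6875) = 31990 - (-22951*1/19060 + 15136*(1/6875)) = 31990 - (-22951/19060 + 1376/625) = 31990 - 1*2376437/2382500 = 31990 - 2376437/2382500 = 76213798563/2382500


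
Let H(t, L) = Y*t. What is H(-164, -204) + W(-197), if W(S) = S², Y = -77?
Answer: 51437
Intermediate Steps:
H(t, L) = -77*t
H(-164, -204) + W(-197) = -77*(-164) + (-197)² = 12628 + 38809 = 51437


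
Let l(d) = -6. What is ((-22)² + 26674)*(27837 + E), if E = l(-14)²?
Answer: 756974934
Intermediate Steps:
E = 36 (E = (-6)² = 36)
((-22)² + 26674)*(27837 + E) = ((-22)² + 26674)*(27837 + 36) = (484 + 26674)*27873 = 27158*27873 = 756974934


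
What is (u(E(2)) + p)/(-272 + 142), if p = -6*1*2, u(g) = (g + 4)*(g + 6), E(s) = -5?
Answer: 1/10 ≈ 0.10000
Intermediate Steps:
u(g) = (4 + g)*(6 + g)
p = -12 (p = -6*2 = -12)
(u(E(2)) + p)/(-272 + 142) = ((24 + (-5)**2 + 10*(-5)) - 12)/(-272 + 142) = ((24 + 25 - 50) - 12)/(-130) = (-1 - 12)*(-1/130) = -13*(-1/130) = 1/10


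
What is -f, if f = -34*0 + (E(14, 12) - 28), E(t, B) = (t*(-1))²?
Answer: -168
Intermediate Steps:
E(t, B) = t² (E(t, B) = (-t)² = t²)
f = 168 (f = -34*0 + (14² - 28) = 0 + (196 - 28) = 0 + 168 = 168)
-f = -1*168 = -168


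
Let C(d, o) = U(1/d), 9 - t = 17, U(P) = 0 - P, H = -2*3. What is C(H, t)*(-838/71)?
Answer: -419/213 ≈ -1.9671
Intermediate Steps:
H = -6
U(P) = -P
t = -8 (t = 9 - 1*17 = 9 - 17 = -8)
C(d, o) = -1/d
C(H, t)*(-838/71) = (-1/(-6))*(-838/71) = (-1*(-⅙))*(-838*1/71) = (⅙)*(-838/71) = -419/213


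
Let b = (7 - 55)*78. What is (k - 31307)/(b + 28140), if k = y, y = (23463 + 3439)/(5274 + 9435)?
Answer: -460467761/358840764 ≈ -1.2832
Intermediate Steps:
b = -3744 (b = -48*78 = -3744)
y = 26902/14709 ≈ 1.8289
k = 26902/14709 ≈ 1.8289
(k - 31307)/(b + 28140) = (26902/14709 - 31307)/(-3744 + 28140) = -460467761/14709/24396 = -460467761/14709*1/24396 = -460467761/358840764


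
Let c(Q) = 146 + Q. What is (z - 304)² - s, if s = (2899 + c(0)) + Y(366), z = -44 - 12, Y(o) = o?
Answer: 126189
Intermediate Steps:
z = -56
s = 3411 (s = (2899 + (146 + 0)) + 366 = (2899 + 146) + 366 = 3045 + 366 = 3411)
(z - 304)² - s = (-56 - 304)² - 1*3411 = (-360)² - 3411 = 129600 - 3411 = 126189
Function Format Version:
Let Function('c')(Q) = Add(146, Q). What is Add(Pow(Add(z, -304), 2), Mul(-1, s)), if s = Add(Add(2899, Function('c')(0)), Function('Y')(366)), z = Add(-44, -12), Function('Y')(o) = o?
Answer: 126189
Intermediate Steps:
z = -56
s = 3411 (s = Add(Add(2899, Add(146, 0)), 366) = Add(Add(2899, 146), 366) = Add(3045, 366) = 3411)
Add(Pow(Add(z, -304), 2), Mul(-1, s)) = Add(Pow(Add(-56, -304), 2), Mul(-1, 3411)) = Add(Pow(-360, 2), -3411) = Add(129600, -3411) = 126189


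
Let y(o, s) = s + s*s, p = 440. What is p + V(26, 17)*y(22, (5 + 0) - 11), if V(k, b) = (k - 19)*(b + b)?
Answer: 7580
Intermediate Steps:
V(k, b) = 2*b*(-19 + k) (V(k, b) = (-19 + k)*(2*b) = 2*b*(-19 + k))
y(o, s) = s + s²
p + V(26, 17)*y(22, (5 + 0) - 11) = 440 + (2*17*(-19 + 26))*(((5 + 0) - 11)*(1 + ((5 + 0) - 11))) = 440 + (2*17*7)*((5 - 11)*(1 + (5 - 11))) = 440 + 238*(-6*(1 - 6)) = 440 + 238*(-6*(-5)) = 440 + 238*30 = 440 + 7140 = 7580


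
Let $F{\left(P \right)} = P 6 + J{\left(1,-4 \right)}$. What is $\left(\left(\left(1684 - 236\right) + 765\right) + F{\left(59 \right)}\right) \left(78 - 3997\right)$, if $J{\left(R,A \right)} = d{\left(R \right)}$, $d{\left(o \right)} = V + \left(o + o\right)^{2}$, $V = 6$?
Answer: $-10099263$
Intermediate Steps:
$d{\left(o \right)} = 6 + 4 o^{2}$ ($d{\left(o \right)} = 6 + \left(o + o\right)^{2} = 6 + \left(2 o\right)^{2} = 6 + 4 o^{2}$)
$J{\left(R,A \right)} = 6 + 4 R^{2}$
$F{\left(P \right)} = 10 + 6 P$ ($F{\left(P \right)} = P 6 + \left(6 + 4 \cdot 1^{2}\right) = 6 P + \left(6 + 4 \cdot 1\right) = 6 P + \left(6 + 4\right) = 6 P + 10 = 10 + 6 P$)
$\left(\left(\left(1684 - 236\right) + 765\right) + F{\left(59 \right)}\right) \left(78 - 3997\right) = \left(\left(\left(1684 - 236\right) + 765\right) + \left(10 + 6 \cdot 59\right)\right) \left(78 - 3997\right) = \left(\left(1448 + 765\right) + \left(10 + 354\right)\right) \left(-3919\right) = \left(2213 + 364\right) \left(-3919\right) = 2577 \left(-3919\right) = -10099263$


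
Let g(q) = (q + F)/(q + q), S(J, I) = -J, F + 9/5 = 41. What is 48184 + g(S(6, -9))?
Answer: 1445437/30 ≈ 48181.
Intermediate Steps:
F = 196/5 (F = -9/5 + 41 = 196/5 ≈ 39.200)
g(q) = (196/5 + q)/(2*q) (g(q) = (q + 196/5)/(q + q) = (196/5 + q)/((2*q)) = (196/5 + q)*(1/(2*q)) = (196/5 + q)/(2*q))
48184 + g(S(6, -9)) = 48184 + (196 + 5*(-1*6))/(10*((-1*6))) = 48184 + (⅒)*(196 + 5*(-6))/(-6) = 48184 + (⅒)*(-⅙)*(196 - 30) = 48184 + (⅒)*(-⅙)*166 = 48184 - 83/30 = 1445437/30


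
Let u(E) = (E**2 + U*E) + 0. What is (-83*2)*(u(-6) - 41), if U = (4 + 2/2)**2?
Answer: 25730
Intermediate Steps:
U = 25 (U = (4 + 2*(1/2))**2 = (4 + 1)**2 = 5**2 = 25)
u(E) = E**2 + 25*E (u(E) = (E**2 + 25*E) + 0 = E**2 + 25*E)
(-83*2)*(u(-6) - 41) = (-83*2)*(-6*(25 - 6) - 41) = -166*(-6*19 - 41) = -166*(-114 - 41) = -166*(-155) = 25730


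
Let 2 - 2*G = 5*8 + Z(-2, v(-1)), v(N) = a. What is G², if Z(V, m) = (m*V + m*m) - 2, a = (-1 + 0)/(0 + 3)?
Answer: 109561/324 ≈ 338.15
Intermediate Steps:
a = -⅓ (a = -1/3 = -1*⅓ = -⅓ ≈ -0.33333)
v(N) = -⅓
Z(V, m) = -2 + m² + V*m (Z(V, m) = (V*m + m²) - 2 = (m² + V*m) - 2 = -2 + m² + V*m)
G = -331/18 (G = 1 - (5*8 + (-2 + (-⅓)² - 2*(-⅓)))/2 = 1 - (40 + (-2 + ⅑ + ⅔))/2 = 1 - (40 - 11/9)/2 = 1 - ½*349/9 = 1 - 349/18 = -331/18 ≈ -18.389)
G² = (-331/18)² = 109561/324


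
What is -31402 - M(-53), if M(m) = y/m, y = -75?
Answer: -1664381/53 ≈ -31403.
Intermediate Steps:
M(m) = -75/m
-31402 - M(-53) = -31402 - (-75)/(-53) = -31402 - (-75)*(-1)/53 = -31402 - 1*75/53 = -31402 - 75/53 = -1664381/53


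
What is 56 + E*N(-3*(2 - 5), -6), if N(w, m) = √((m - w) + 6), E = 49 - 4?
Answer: 56 + 135*I ≈ 56.0 + 135.0*I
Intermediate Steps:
E = 45
N(w, m) = √(6 + m - w)
56 + E*N(-3*(2 - 5), -6) = 56 + 45*√(6 - 6 - (-3)*(2 - 5)) = 56 + 45*√(6 - 6 - (-3)*(-3)) = 56 + 45*√(6 - 6 - 1*9) = 56 + 45*√(6 - 6 - 9) = 56 + 45*√(-9) = 56 + 45*(3*I) = 56 + 135*I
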